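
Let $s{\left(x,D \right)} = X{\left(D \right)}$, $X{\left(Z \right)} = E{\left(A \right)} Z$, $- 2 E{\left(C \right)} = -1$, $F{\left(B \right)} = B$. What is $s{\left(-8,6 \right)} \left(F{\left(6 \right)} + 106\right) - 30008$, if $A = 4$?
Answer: $-29672$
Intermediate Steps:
$E{\left(C \right)} = \frac{1}{2}$ ($E{\left(C \right)} = \left(- \frac{1}{2}\right) \left(-1\right) = \frac{1}{2}$)
$X{\left(Z \right)} = \frac{Z}{2}$
$s{\left(x,D \right)} = \frac{D}{2}$
$s{\left(-8,6 \right)} \left(F{\left(6 \right)} + 106\right) - 30008 = \frac{1}{2} \cdot 6 \left(6 + 106\right) - 30008 = 3 \cdot 112 - 30008 = 336 - 30008 = -29672$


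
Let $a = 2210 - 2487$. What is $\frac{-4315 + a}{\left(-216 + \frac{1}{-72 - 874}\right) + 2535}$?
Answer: $- \frac{4344032}{2193773} \approx -1.9802$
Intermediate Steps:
$a = -277$ ($a = 2210 - 2487 = -277$)
$\frac{-4315 + a}{\left(-216 + \frac{1}{-72 - 874}\right) + 2535} = \frac{-4315 - 277}{\left(-216 + \frac{1}{-72 - 874}\right) + 2535} = - \frac{4592}{\left(-216 + \frac{1}{-946}\right) + 2535} = - \frac{4592}{\left(-216 - \frac{1}{946}\right) + 2535} = - \frac{4592}{- \frac{204337}{946} + 2535} = - \frac{4592}{\frac{2193773}{946}} = \left(-4592\right) \frac{946}{2193773} = - \frac{4344032}{2193773}$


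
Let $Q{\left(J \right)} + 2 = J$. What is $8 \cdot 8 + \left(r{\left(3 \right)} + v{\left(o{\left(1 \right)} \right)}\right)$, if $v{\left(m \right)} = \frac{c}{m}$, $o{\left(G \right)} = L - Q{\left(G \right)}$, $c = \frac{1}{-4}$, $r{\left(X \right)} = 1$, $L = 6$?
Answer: $\frac{1819}{28} \approx 64.964$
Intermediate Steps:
$Q{\left(J \right)} = -2 + J$
$c = - \frac{1}{4} \approx -0.25$
$o{\left(G \right)} = 8 - G$ ($o{\left(G \right)} = 6 - \left(-2 + G\right) = 8 - G$)
$v{\left(m \right)} = - \frac{1}{4 m}$
$8 \cdot 8 + \left(r{\left(3 \right)} + v{\left(o{\left(1 \right)} \right)}\right) = 8 \cdot 8 + \left(1 - \frac{1}{4 \left(8 - 1\right)}\right) = 64 + \left(1 - \frac{1}{4 \left(8 - 1\right)}\right) = 64 + \left(1 - \frac{1}{4 \cdot 7}\right) = 64 + \left(1 - \frac{1}{28}\right) = 64 + \frac{27}{28} = \frac{1819}{28}$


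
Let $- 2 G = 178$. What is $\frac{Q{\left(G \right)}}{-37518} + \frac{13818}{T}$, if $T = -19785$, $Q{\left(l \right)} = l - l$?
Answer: $- \frac{4606}{6595} \approx -0.69841$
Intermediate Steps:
$G = -89$ ($G = \left(- \frac{1}{2}\right) 178 = -89$)
$Q{\left(l \right)} = 0$
$\frac{Q{\left(G \right)}}{-37518} + \frac{13818}{T} = \frac{0}{-37518} + \frac{13818}{-19785} = 0 \left(- \frac{1}{37518}\right) + 13818 \left(- \frac{1}{19785}\right) = 0 - \frac{4606}{6595} = - \frac{4606}{6595}$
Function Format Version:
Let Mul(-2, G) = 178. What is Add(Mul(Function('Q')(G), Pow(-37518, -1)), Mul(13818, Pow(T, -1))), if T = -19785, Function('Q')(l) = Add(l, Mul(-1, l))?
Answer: Rational(-4606, 6595) ≈ -0.69841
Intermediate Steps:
G = -89 (G = Mul(Rational(-1, 2), 178) = -89)
Function('Q')(l) = 0
Add(Mul(Function('Q')(G), Pow(-37518, -1)), Mul(13818, Pow(T, -1))) = Add(Mul(0, Pow(-37518, -1)), Mul(13818, Pow(-19785, -1))) = Add(Mul(0, Rational(-1, 37518)), Mul(13818, Rational(-1, 19785))) = Add(0, Rational(-4606, 6595)) = Rational(-4606, 6595)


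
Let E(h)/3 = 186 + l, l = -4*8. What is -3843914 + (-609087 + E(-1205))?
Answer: -4452539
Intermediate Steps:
l = -32
E(h) = 462 (E(h) = 3*(186 - 32) = 3*154 = 462)
-3843914 + (-609087 + E(-1205)) = -3843914 + (-609087 + 462) = -3843914 - 608625 = -4452539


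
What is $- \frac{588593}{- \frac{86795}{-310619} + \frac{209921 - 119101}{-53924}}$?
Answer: $\frac{2464706547192227}{5882521000} \approx 4.1899 \cdot 10^{5}$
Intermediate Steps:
$- \frac{588593}{- \frac{86795}{-310619} + \frac{209921 - 119101}{-53924}} = - \frac{588593}{\left(-86795\right) \left(- \frac{1}{310619}\right) + \left(209921 - 119101\right) \left(- \frac{1}{53924}\right)} = - \frac{588593}{\frac{86795}{310619} + 90820 \left(- \frac{1}{53924}\right)} = - \frac{588593}{\frac{86795}{310619} - \frac{22705}{13481}} = - \frac{588593}{- \frac{5882521000}{4187454739}} = \left(-588593\right) \left(- \frac{4187454739}{5882521000}\right) = \frac{2464706547192227}{5882521000}$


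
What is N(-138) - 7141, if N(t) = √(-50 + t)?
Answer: -7141 + 2*I*√47 ≈ -7141.0 + 13.711*I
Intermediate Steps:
N(-138) - 7141 = √(-50 - 138) - 7141 = √(-188) - 7141 = 2*I*√47 - 7141 = -7141 + 2*I*√47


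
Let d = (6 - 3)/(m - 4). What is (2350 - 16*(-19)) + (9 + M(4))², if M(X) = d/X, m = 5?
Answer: 43985/16 ≈ 2749.1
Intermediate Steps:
d = 3 (d = (6 - 3)/(5 - 4) = 3/1 = 3*1 = 3)
M(X) = 3/X
(2350 - 16*(-19)) + (9 + M(4))² = (2350 - 16*(-19)) + (9 + 3/4)² = (2350 + 304) + (9 + 3*(¼))² = 2654 + (9 + ¾)² = 2654 + (39/4)² = 2654 + 1521/16 = 43985/16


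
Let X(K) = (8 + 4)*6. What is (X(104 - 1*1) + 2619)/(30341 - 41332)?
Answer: -2691/10991 ≈ -0.24484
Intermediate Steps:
X(K) = 72 (X(K) = 12*6 = 72)
(X(104 - 1*1) + 2619)/(30341 - 41332) = (72 + 2619)/(30341 - 41332) = 2691/(-10991) = 2691*(-1/10991) = -2691/10991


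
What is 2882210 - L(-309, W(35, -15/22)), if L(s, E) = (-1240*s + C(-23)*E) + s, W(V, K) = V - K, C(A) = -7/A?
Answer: 1264670159/506 ≈ 2.4993e+6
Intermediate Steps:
L(s, E) = -1239*s + 7*E/23 (L(s, E) = (-1240*s + (-7/(-23))*E) + s = (-1240*s + (-7*(-1/23))*E) + s = (-1240*s + 7*E/23) + s = -1239*s + 7*E/23)
2882210 - L(-309, W(35, -15/22)) = 2882210 - (-1239*(-309) + 7*(35 - (-15)/22)/23) = 2882210 - (382851 + 7*(35 - (-15)/22)/23) = 2882210 - (382851 + 7*(35 - 1*(-15/22))/23) = 2882210 - (382851 + 7*(35 + 15/22)/23) = 2882210 - (382851 + (7/23)*(785/22)) = 2882210 - (382851 + 5495/506) = 2882210 - 1*193728101/506 = 2882210 - 193728101/506 = 1264670159/506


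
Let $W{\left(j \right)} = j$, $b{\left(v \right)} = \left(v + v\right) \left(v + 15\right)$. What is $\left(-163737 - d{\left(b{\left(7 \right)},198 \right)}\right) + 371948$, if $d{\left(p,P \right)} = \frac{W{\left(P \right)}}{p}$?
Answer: $\frac{2914945}{14} \approx 2.0821 \cdot 10^{5}$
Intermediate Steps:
$b{\left(v \right)} = 2 v \left(15 + v\right)$
$d{\left(p,P \right)} = \frac{P}{p}$
$\left(-163737 - d{\left(b{\left(7 \right)},198 \right)}\right) + 371948 = \left(-163737 - \frac{198}{2 \cdot 7 \left(15 + 7\right)}\right) + 371948 = \left(-163737 - \frac{198}{2 \cdot 7 \cdot 22}\right) + 371948 = \left(-163737 - \frac{198}{308}\right) + 371948 = \left(-163737 - 198 \cdot \frac{1}{308}\right) + 371948 = \left(-163737 - \frac{9}{14}\right) + 371948 = - \frac{2292327}{14} + 371948 = \frac{2914945}{14}$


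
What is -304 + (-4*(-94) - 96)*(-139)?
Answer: -39224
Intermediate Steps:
-304 + (-4*(-94) - 96)*(-139) = -304 + (376 - 96)*(-139) = -304 + 280*(-139) = -304 - 38920 = -39224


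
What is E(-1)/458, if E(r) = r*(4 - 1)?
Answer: -3/458 ≈ -0.0065502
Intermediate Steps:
E(r) = 3*r (E(r) = r*3 = 3*r)
E(-1)/458 = (3*(-1))/458 = -3*1/458 = -3/458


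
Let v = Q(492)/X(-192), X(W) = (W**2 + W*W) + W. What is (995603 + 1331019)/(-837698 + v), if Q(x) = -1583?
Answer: -171090475392/61600961711 ≈ -2.7774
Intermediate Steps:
X(W) = W + 2*W**2 (X(W) = (W**2 + W**2) + W = 2*W**2 + W = W + 2*W**2)
v = -1583/73536 (v = -1583*(-1/(192*(1 + 2*(-192)))) = -1583*(-1/(192*(1 - 384))) = -1583/((-192*(-383))) = -1583/73536 ≈ -0.021527)
(995603 + 1331019)/(-837698 + v) = (995603 + 1331019)/(-837698 - 1583/73536) = 2326622/(-61600961711/73536) = 2326622*(-73536/61600961711) = -171090475392/61600961711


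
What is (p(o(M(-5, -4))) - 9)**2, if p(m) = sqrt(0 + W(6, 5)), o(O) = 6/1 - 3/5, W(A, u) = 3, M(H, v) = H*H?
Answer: (9 - sqrt(3))**2 ≈ 52.823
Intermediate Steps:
M(H, v) = H**2
o(O) = 27/5 (o(O) = 6*1 - 3*1/5 = 6 - 3/5 = 27/5)
p(m) = sqrt(3) (p(m) = sqrt(0 + 3) = sqrt(3))
(p(o(M(-5, -4))) - 9)**2 = (sqrt(3) - 9)**2 = (-9 + sqrt(3))**2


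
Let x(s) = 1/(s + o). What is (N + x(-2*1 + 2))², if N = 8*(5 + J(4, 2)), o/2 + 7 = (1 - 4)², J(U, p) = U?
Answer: 83521/16 ≈ 5220.1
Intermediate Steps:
o = 4 (o = -14 + 2*(1 - 4)² = -14 + 2*(-3)² = -14 + 2*9 = -14 + 18 = 4)
N = 72 (N = 8*(5 + 4) = 8*9 = 72)
x(s) = 1/(4 + s) (x(s) = 1/(s + 4) = 1/(4 + s))
(N + x(-2*1 + 2))² = (72 + 1/(4 + (-2*1 + 2)))² = (72 + 1/(4 + (-2 + 2)))² = (72 + 1/(4 + 0))² = (72 + 1/4)² = (72 + ¼)² = (289/4)² = 83521/16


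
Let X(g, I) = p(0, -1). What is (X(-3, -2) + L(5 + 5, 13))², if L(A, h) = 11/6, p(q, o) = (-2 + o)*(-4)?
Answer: 6889/36 ≈ 191.36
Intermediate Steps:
p(q, o) = 8 - 4*o
X(g, I) = 12 (X(g, I) = 8 - 4*(-1) = 8 + 4 = 12)
L(A, h) = 11/6 (L(A, h) = 11*(⅙) = 11/6)
(X(-3, -2) + L(5 + 5, 13))² = (12 + 11/6)² = (83/6)² = 6889/36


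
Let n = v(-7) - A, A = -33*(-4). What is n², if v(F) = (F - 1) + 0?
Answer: 19600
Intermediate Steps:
v(F) = -1 + F (v(F) = (-1 + F) + 0 = -1 + F)
A = 132
n = -140 (n = (-1 - 7) - 1*132 = -8 - 132 = -140)
n² = (-140)² = 19600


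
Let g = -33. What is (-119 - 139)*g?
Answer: 8514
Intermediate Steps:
(-119 - 139)*g = (-119 - 139)*(-33) = -258*(-33) = 8514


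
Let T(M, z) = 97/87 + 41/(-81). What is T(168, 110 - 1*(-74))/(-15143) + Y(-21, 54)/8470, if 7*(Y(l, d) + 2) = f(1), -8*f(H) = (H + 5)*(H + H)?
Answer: -1272267517/4217998152060 ≈ -0.00030163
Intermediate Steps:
f(H) = -H*(5 + H)/4 (f(H) = -(H + 5)*(H + H)/8 = -(5 + H)*2*H/8 = -H*(5 + H)/4)
Y(l, d) = -31/14 (Y(l, d) = -2 + (-¼*1*(5 + 1))/7 = -2 + (-¼*1*6)/7 = -2 + (⅐)*(-3/2) = -2 - 3/14 = -31/14)
T(M, z) = 1430/2349 (T(M, z) = 97*(1/87) + 41*(-1/81) = 97/87 - 41/81 = 1430/2349)
T(168, 110 - 1*(-74))/(-15143) + Y(-21, 54)/8470 = (1430/2349)/(-15143) - 31/14/8470 = (1430/2349)*(-1/15143) - 31/14*1/8470 = -1430/35570907 - 31/118580 = -1272267517/4217998152060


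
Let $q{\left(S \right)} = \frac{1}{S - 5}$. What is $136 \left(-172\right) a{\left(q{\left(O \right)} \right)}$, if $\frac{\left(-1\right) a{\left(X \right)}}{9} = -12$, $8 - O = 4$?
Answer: $-2526336$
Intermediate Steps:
$O = 4$ ($O = 8 - 4 = 4$)
$q{\left(S \right)} = \frac{1}{-5 + S}$
$a{\left(X \right)} = 108$ ($a{\left(X \right)} = \left(-9\right) \left(-12\right) = 108$)
$136 \left(-172\right) a{\left(q{\left(O \right)} \right)} = 136 \left(-172\right) 108 = \left(-23392\right) 108 = -2526336$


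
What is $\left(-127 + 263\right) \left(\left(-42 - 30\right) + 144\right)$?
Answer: $9792$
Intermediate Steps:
$\left(-127 + 263\right) \left(\left(-42 - 30\right) + 144\right) = 136 \left(-72 + 144\right) = 136 \cdot 72 = 9792$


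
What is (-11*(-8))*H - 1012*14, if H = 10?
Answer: -13288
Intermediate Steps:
(-11*(-8))*H - 1012*14 = -11*(-8)*10 - 1012*14 = 88*10 - 14168 = 880 - 14168 = -13288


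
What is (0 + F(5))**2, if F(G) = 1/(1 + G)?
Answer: 1/36 ≈ 0.027778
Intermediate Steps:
(0 + F(5))**2 = (0 + 1/(1 + 5))**2 = (0 + 1/6)**2 = (1/6)**2 = 1/36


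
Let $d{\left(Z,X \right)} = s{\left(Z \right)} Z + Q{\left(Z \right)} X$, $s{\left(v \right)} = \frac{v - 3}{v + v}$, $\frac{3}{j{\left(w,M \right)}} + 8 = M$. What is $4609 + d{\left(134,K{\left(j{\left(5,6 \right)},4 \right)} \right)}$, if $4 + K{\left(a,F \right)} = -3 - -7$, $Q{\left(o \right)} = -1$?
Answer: $\frac{9349}{2} \approx 4674.5$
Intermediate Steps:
$j{\left(w,M \right)} = \frac{3}{-8 + M}$
$s{\left(v \right)} = \frac{-3 + v}{2 v}$
$K{\left(a,F \right)} = 0$ ($K{\left(a,F \right)} = -4 - -4 = -4 + \left(-3 + 7\right) = -4 + 4 = 0$)
$d{\left(Z,X \right)} = - \frac{3}{2} + \frac{Z}{2} - X$ ($d{\left(Z,X \right)} = \frac{-3 + Z}{2 Z} Z - X = \left(- \frac{3}{2} + \frac{Z}{2}\right) - X = - \frac{3}{2} + \frac{Z}{2} - X$)
$4609 + d{\left(134,K{\left(j{\left(5,6 \right)},4 \right)} \right)} = 4609 - - \frac{131}{2} = 4609 + \left(- \frac{3}{2} + 67 + 0\right) = 4609 + \frac{131}{2} = \frac{9349}{2}$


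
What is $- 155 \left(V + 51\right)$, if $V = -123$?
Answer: $11160$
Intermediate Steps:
$- 155 \left(V + 51\right) = - 155 \left(-123 + 51\right) = \left(-155\right) \left(-72\right) = 11160$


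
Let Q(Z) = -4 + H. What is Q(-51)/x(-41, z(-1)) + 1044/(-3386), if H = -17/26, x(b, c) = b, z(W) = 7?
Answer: -351599/1804738 ≈ -0.19482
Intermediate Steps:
H = -17/26 (H = -17*1/26 = -17/26 ≈ -0.65385)
Q(Z) = -121/26 (Q(Z) = -4 - 17/26 = -121/26)
Q(-51)/x(-41, z(-1)) + 1044/(-3386) = -121/26/(-41) + 1044/(-3386) = -121/26*(-1/41) + 1044*(-1/3386) = 121/1066 - 522/1693 = -351599/1804738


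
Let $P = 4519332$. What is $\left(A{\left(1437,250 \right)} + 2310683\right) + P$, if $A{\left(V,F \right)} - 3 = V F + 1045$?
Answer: $7190313$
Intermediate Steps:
$A{\left(V,F \right)} = 1048 + F V$ ($A{\left(V,F \right)} = 3 + \left(V F + 1045\right) = 3 + \left(F V + 1045\right) = 3 + \left(1045 + F V\right) = 1048 + F V$)
$\left(A{\left(1437,250 \right)} + 2310683\right) + P = \left(\left(1048 + 250 \cdot 1437\right) + 2310683\right) + 4519332 = \left(\left(1048 + 359250\right) + 2310683\right) + 4519332 = \left(360298 + 2310683\right) + 4519332 = 2670981 + 4519332 = 7190313$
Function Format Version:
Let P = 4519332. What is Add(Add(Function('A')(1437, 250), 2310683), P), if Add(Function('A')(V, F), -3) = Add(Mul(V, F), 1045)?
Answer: 7190313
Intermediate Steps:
Function('A')(V, F) = Add(1048, Mul(F, V)) (Function('A')(V, F) = Add(3, Add(Mul(V, F), 1045)) = Add(3, Add(Mul(F, V), 1045)) = Add(3, Add(1045, Mul(F, V))) = Add(1048, Mul(F, V)))
Add(Add(Function('A')(1437, 250), 2310683), P) = Add(Add(Add(1048, Mul(250, 1437)), 2310683), 4519332) = Add(Add(Add(1048, 359250), 2310683), 4519332) = Add(Add(360298, 2310683), 4519332) = Add(2670981, 4519332) = 7190313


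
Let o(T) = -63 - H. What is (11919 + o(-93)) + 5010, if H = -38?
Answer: 16904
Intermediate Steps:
o(T) = -25 (o(T) = -63 - 1*(-38) = -63 + 38 = -25)
(11919 + o(-93)) + 5010 = (11919 - 25) + 5010 = 11894 + 5010 = 16904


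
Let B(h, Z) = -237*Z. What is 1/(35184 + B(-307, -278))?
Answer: 1/101070 ≈ 9.8941e-6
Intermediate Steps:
1/(35184 + B(-307, -278)) = 1/(35184 - 237*(-278)) = 1/(35184 + 65886) = 1/101070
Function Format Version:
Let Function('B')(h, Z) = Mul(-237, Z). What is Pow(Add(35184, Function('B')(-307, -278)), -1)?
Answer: Rational(1, 101070) ≈ 9.8941e-6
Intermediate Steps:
Pow(Add(35184, Function('B')(-307, -278)), -1) = Pow(Add(35184, Mul(-237, -278)), -1) = Pow(Add(35184, 65886), -1) = Pow(101070, -1) = Rational(1, 101070)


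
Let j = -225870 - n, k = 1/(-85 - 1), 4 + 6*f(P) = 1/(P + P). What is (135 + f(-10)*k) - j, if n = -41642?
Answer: 634208747/3440 ≈ 1.8436e+5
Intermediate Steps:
f(P) = -⅔ + 1/(12*P) (f(P) = -⅔ + 1/(6*(P + P)) = -⅔ + 1/(6*((2*P))) = -⅔ + (1/(2*P))/6 = -⅔ + 1/(12*P))
k = -1/86 (k = 1/(-86) = -1/86 ≈ -0.011628)
j = -184228 (j = -225870 - 1*(-41642) = -225870 + 41642 = -184228)
(135 + f(-10)*k) - j = (135 + ((1/12)*(1 - 8*(-10))/(-10))*(-1/86)) - 1*(-184228) = (135 + ((1/12)*(-⅒)*(1 + 80))*(-1/86)) + 184228 = (135 + ((1/12)*(-⅒)*81)*(-1/86)) + 184228 = (135 - 27/40*(-1/86)) + 184228 = (135 + 27/3440) + 184228 = 464427/3440 + 184228 = 634208747/3440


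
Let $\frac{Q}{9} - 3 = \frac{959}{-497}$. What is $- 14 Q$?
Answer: $- \frac{9576}{71} \approx -134.87$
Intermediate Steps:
$Q = \frac{684}{71}$ ($Q = 27 + 9 \frac{959}{-497} = 27 + 9 \cdot 959 \left(- \frac{1}{497}\right) = 27 + 9 \left(- \frac{137}{71}\right) = 27 - \frac{1233}{71} = \frac{684}{71} \approx 9.6338$)
$- 14 Q = \left(-14\right) \frac{684}{71} = - \frac{9576}{71}$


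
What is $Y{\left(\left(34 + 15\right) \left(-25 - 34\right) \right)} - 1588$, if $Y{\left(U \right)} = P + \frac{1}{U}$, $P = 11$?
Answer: $- \frac{4559108}{2891} \approx -1577.0$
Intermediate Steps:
$Y{\left(U \right)} = 11 + \frac{1}{U}$
$Y{\left(\left(34 + 15\right) \left(-25 - 34\right) \right)} - 1588 = \left(11 + \frac{1}{\left(34 + 15\right) \left(-25 - 34\right)}\right) - 1588 = \left(11 + \frac{1}{49 \left(-59\right)}\right) - 1588 = \left(11 + \frac{1}{-2891}\right) - 1588 = \left(11 - \frac{1}{2891}\right) - 1588 = \frac{31800}{2891} - 1588 = - \frac{4559108}{2891}$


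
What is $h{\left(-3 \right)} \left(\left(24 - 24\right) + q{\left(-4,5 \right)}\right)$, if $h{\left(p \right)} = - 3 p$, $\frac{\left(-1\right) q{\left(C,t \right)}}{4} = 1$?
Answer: $-36$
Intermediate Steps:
$q{\left(C,t \right)} = -4$ ($q{\left(C,t \right)} = \left(-4\right) 1 = -4$)
$h{\left(-3 \right)} \left(\left(24 - 24\right) + q{\left(-4,5 \right)}\right) = \left(-3\right) \left(-3\right) \left(\left(24 - 24\right) - 4\right) = 9 \left(\left(24 - 24\right) - 4\right) = 9 \left(0 - 4\right) = 9 \left(-4\right) = -36$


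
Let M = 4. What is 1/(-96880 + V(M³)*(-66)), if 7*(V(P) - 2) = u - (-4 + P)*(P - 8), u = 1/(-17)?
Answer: -119/7774442 ≈ -1.5307e-5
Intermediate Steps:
u = -1/17 ≈ -0.058824
V(P) = 237/119 - (-8 + P)*(-4 + P)/7 (V(P) = 2 + (-1/17 - (-4 + P)*(P - 8))/7 = 2 + (-1/17 - (-4 + P)*(-8 + P))/7 = 2 + (-1/17 - (-8 + P)*(-4 + P))/7 = 2 + (-1/119 - (-8 + P)*(-4 + P)/7) = 237/119 - (-8 + P)*(-4 + P)/7)
1/(-96880 + V(M³)*(-66)) = 1/(-96880 + (-307/119 - (4³)²/7 + (12/7)*4³)*(-66)) = 1/(-96880 + (-307/119 - ⅐*64² + (12/7)*64)*(-66)) = 1/(-96880 + (-307/119 - ⅐*4096 + 768/7)*(-66)) = 1/(-96880 + (-307/119 - 4096/7 + 768/7)*(-66)) = 1/(-96880 - 56883/119*(-66)) = 1/(-96880 + 3754278/119) = 1/(-7774442/119) = -119/7774442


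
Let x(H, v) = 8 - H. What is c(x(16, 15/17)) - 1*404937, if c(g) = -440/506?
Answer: -9313571/23 ≈ -4.0494e+5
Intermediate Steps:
c(g) = -20/23 (c(g) = -440*1/506 = -20/23)
c(x(16, 15/17)) - 1*404937 = -20/23 - 1*404937 = -20/23 - 404937 = -9313571/23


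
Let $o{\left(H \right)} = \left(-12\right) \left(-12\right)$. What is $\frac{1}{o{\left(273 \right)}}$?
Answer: $\frac{1}{144} \approx 0.0069444$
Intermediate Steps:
$o{\left(H \right)} = 144$
$\frac{1}{o{\left(273 \right)}} = \frac{1}{144}$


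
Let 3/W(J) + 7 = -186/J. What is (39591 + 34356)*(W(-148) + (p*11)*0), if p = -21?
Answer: -16416234/425 ≈ -38626.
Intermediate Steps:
W(J) = 3/(-7 - 186/J)
(39591 + 34356)*(W(-148) + (p*11)*0) = (39591 + 34356)*(-3*(-148)/(186 + 7*(-148)) - 21*11*0) = 73947*(-3*(-148)/(186 - 1036) - 231*0) = 73947*(-3*(-148)/(-850) + 0) = 73947*(-3*(-148)*(-1/850) + 0) = 73947*(-222/425 + 0) = 73947*(-222/425) = -16416234/425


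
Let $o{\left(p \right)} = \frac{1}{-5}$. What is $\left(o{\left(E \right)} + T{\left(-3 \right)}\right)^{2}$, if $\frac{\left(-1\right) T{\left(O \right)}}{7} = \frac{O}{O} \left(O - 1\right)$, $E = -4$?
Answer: $\frac{19321}{25} \approx 772.84$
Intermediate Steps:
$o{\left(p \right)} = - \frac{1}{5}$
$T{\left(O \right)} = 7 - 7 O$ ($T{\left(O \right)} = - 7 \frac{O}{O} \left(O - 1\right) = - 7 \cdot 1 \left(-1 + O\right) = - 7 \left(-1 + O\right) = 7 - 7 O$)
$\left(o{\left(E \right)} + T{\left(-3 \right)}\right)^{2} = \left(- \frac{1}{5} + \left(7 - -21\right)\right)^{2} = \left(- \frac{1}{5} + \left(7 + 21\right)\right)^{2} = \left(- \frac{1}{5} + 28\right)^{2} = \left(\frac{139}{5}\right)^{2} = \frac{19321}{25}$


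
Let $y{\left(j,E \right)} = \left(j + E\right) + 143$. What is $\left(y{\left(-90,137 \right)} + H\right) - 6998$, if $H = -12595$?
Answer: $-19403$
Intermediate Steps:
$y{\left(j,E \right)} = 143 + E + j$ ($y{\left(j,E \right)} = \left(E + j\right) + 143 = 143 + E + j$)
$\left(y{\left(-90,137 \right)} + H\right) - 6998 = \left(\left(143 + 137 - 90\right) - 12595\right) - 6998 = \left(190 - 12595\right) - 6998 = -12405 - 6998 = -19403$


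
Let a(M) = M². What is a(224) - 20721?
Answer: 29455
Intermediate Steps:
a(224) - 20721 = 224² - 20721 = 50176 - 20721 = 29455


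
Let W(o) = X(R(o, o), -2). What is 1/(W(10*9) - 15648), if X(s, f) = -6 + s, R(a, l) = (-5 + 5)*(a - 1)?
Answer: -1/15654 ≈ -6.3881e-5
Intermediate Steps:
R(a, l) = 0 (R(a, l) = 0*(-1 + a) = 0)
W(o) = -6 (W(o) = -6 + 0 = -6)
1/(W(10*9) - 15648) = 1/(-6 - 15648) = 1/(-15654) = -1/15654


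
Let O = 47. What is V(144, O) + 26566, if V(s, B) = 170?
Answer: 26736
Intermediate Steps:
V(144, O) + 26566 = 170 + 26566 = 26736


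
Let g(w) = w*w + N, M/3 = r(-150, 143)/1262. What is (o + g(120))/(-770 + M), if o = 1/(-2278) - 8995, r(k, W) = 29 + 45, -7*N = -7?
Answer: -7770681077/1106559002 ≈ -7.0224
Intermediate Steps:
N = 1 (N = -1/7*(-7) = 1)
r(k, W) = 74
M = 111/631 (M = 3*(74/1262) = 3*(74*(1/1262)) = 3*(37/631) = 111/631 ≈ 0.17591)
g(w) = 1 + w**2 (g(w) = w*w + 1 = w**2 + 1 = 1 + w**2)
o = -20490611/2278 (o = -1/2278 - 8995 = -20490611/2278 ≈ -8995.0)
(o + g(120))/(-770 + M) = (-20490611/2278 + (1 + 120**2))/(-770 + 111/631) = (-20490611/2278 + (1 + 14400))/(-485759/631) = (-20490611/2278 + 14401)*(-631/485759) = (12314867/2278)*(-631/485759) = -7770681077/1106559002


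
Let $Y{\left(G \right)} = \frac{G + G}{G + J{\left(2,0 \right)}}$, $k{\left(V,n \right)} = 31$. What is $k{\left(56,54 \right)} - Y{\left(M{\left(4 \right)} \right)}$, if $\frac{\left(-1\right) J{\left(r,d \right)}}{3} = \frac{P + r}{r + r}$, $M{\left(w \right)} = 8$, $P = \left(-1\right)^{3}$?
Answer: $\frac{835}{29} \approx 28.793$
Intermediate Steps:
$P = -1$
$J{\left(r,d \right)} = - \frac{3 \left(-1 + r\right)}{2 r}$ ($J{\left(r,d \right)} = - 3 \frac{-1 + r}{r + r} = - 3 \frac{-1 + r}{2 r} = - \frac{3 \left(-1 + r\right)}{2 r}$)
$Y{\left(G \right)} = \frac{2 G}{- \frac{3}{4} + G}$ ($Y{\left(G \right)} = \frac{G + G}{G + \frac{3 \left(1 - 2\right)}{2 \cdot 2}} = \frac{2 G}{G + \frac{3}{2} \cdot \frac{1}{2} \left(1 - 2\right)} = \frac{2 G}{G + \frac{3}{2} \cdot \frac{1}{2} \left(-1\right)} = \frac{2 G}{G - \frac{3}{4}} = \frac{2 G}{- \frac{3}{4} + G}$)
$k{\left(56,54 \right)} - Y{\left(M{\left(4 \right)} \right)} = 31 - 8 \cdot 8 \frac{1}{-3 + 4 \cdot 8} = 31 - 8 \cdot 8 \frac{1}{-3 + 32} = 31 - 8 \cdot 8 \cdot \frac{1}{29} = 31 - \frac{64}{29} = \frac{835}{29}$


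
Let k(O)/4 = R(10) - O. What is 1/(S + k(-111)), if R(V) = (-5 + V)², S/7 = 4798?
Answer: 1/34130 ≈ 2.9300e-5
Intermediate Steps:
S = 33586 (S = 7*4798 = 33586)
k(O) = 100 - 4*O (k(O) = 4*((-5 + 10)² - O) = 4*(5² - O) = 4*(25 - O) = 100 - 4*O)
1/(S + k(-111)) = 1/(33586 + (100 - 4*(-111))) = 1/(33586 + (100 + 444)) = 1/(33586 + 544) = 1/34130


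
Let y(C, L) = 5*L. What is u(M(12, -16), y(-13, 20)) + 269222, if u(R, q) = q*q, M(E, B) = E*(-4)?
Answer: 279222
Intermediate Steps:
M(E, B) = -4*E
u(R, q) = q²
u(M(12, -16), y(-13, 20)) + 269222 = (5*20)² + 269222 = 100² + 269222 = 10000 + 269222 = 279222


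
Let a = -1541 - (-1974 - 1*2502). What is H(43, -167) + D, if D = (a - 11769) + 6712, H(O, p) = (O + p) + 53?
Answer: -2193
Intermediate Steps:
a = 2935 (a = -1541 - (-1974 - 2502) = -1541 - 1*(-4476) = -1541 + 4476 = 2935)
H(O, p) = 53 + O + p
D = -2122 (D = (2935 - 11769) + 6712 = -8834 + 6712 = -2122)
H(43, -167) + D = (53 + 43 - 167) - 2122 = -71 - 2122 = -2193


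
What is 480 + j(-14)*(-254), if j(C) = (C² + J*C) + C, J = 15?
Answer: 7592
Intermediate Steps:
j(C) = C² + 16*C (j(C) = (C² + 15*C) + C = C² + 16*C)
480 + j(-14)*(-254) = 480 - 14*(16 - 14)*(-254) = 480 - 14*2*(-254) = 480 - 28*(-254) = 480 + 7112 = 7592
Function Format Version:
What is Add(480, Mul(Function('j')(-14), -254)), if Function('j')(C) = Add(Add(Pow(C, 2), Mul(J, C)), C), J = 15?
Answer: 7592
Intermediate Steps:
Function('j')(C) = Add(Pow(C, 2), Mul(16, C)) (Function('j')(C) = Add(Add(Pow(C, 2), Mul(15, C)), C) = Add(Pow(C, 2), Mul(16, C)))
Add(480, Mul(Function('j')(-14), -254)) = Add(480, Mul(Mul(-14, Add(16, -14)), -254)) = Add(480, Mul(Mul(-14, 2), -254)) = Add(480, Mul(-28, -254)) = Add(480, 7112) = 7592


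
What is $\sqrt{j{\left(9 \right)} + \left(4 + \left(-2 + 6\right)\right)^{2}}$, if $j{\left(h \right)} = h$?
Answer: $\sqrt{73} \approx 8.544$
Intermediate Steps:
$\sqrt{j{\left(9 \right)} + \left(4 + \left(-2 + 6\right)\right)^{2}} = \sqrt{9 + \left(4 + \left(-2 + 6\right)\right)^{2}} = \sqrt{9 + \left(4 + 4\right)^{2}} = \sqrt{9 + 8^{2}} = \sqrt{9 + 64} = \sqrt{73}$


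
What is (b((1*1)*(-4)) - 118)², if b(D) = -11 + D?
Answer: 17689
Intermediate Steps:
(b((1*1)*(-4)) - 118)² = ((-11 + (1*1)*(-4)) - 118)² = ((-11 + 1*(-4)) - 118)² = ((-11 - 4) - 118)² = (-15 - 118)² = (-133)² = 17689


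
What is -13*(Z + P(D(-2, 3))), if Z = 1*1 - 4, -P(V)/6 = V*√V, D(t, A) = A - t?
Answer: 39 + 390*√5 ≈ 911.07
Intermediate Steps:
P(V) = -6*V^(3/2) (P(V) = -6*V*√V = -6*V^(3/2))
Z = -3 (Z = 1 - 4 = -3)
-13*(Z + P(D(-2, 3))) = -13*(-3 - 6*(3 - 1*(-2))^(3/2)) = -13*(-3 - 6*(3 + 2)^(3/2)) = -13*(-3 - 30*√5) = 39 + 390*√5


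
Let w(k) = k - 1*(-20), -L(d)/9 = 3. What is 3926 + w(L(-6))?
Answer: 3919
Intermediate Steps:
L(d) = -27 (L(d) = -9*3 = -27)
w(k) = 20 + k (w(k) = k + 20 = 20 + k)
3926 + w(L(-6)) = 3926 + (20 - 27) = 3926 - 7 = 3919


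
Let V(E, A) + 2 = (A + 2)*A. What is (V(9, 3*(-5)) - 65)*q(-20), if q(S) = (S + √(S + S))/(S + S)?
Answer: 64 - 32*I*√10/5 ≈ 64.0 - 20.239*I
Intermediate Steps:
V(E, A) = -2 + A*(2 + A) (V(E, A) = -2 + (A + 2)*A = -2 + (2 + A)*A = -2 + A*(2 + A))
q(S) = (S + √2*√S)/(2*S) (q(S) = (S + √(2*S))/((2*S)) = (S + √2*√S)*(1/(2*S)) = (S + √2*√S)/(2*S))
(V(9, 3*(-5)) - 65)*q(-20) = ((-2 + (3*(-5))² + 2*(3*(-5))) - 65)*(½ + √2/(2*√(-20))) = ((-2 + (-15)² + 2*(-15)) - 65)*(½ + √2*(-I*√5/10)/2) = ((-2 + 225 - 30) - 65)*(½ - I*√10/20) = (193 - 65)*(½ - I*√10/20) = 128*(½ - I*√10/20) = 64 - 32*I*√10/5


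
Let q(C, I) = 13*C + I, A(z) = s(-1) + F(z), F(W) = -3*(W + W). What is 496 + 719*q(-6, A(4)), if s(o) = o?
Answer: -73561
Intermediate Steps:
F(W) = -6*W
A(z) = -1 - 6*z
q(C, I) = I + 13*C
496 + 719*q(-6, A(4)) = 496 + 719*((-1 - 6*4) + 13*(-6)) = 496 + 719*((-1 - 24) - 78) = 496 + 719*(-25 - 78) = 496 + 719*(-103) = 496 - 74057 = -73561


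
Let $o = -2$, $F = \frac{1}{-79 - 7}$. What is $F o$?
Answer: $\frac{1}{43} \approx 0.023256$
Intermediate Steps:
$F = - \frac{1}{86}$ ($F = \frac{1}{-86} = - \frac{1}{86} \approx -0.011628$)
$F o = \left(- \frac{1}{86}\right) \left(-2\right) = \frac{1}{43}$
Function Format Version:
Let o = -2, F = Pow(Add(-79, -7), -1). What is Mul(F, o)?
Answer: Rational(1, 43) ≈ 0.023256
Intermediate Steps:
F = Rational(-1, 86) (F = Pow(-86, -1) = Rational(-1, 86) ≈ -0.011628)
Mul(F, o) = Mul(Rational(-1, 86), -2) = Rational(1, 43)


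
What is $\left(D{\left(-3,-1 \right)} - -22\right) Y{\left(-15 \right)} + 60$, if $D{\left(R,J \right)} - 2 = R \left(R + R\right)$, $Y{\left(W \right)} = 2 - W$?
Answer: $774$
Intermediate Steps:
$D{\left(R,J \right)} = 2 + 2 R^{2}$ ($D{\left(R,J \right)} = 2 + R \left(R + R\right) = 2 + R 2 R = 2 + 2 R^{2}$)
$\left(D{\left(-3,-1 \right)} - -22\right) Y{\left(-15 \right)} + 60 = \left(\left(2 + 2 \left(-3\right)^{2}\right) - -22\right) \left(2 - -15\right) + 60 = \left(\left(2 + 2 \cdot 9\right) + 22\right) \left(2 + 15\right) + 60 = \left(\left(2 + 18\right) + 22\right) 17 + 60 = \left(20 + 22\right) 17 + 60 = 42 \cdot 17 + 60 = 714 + 60 = 774$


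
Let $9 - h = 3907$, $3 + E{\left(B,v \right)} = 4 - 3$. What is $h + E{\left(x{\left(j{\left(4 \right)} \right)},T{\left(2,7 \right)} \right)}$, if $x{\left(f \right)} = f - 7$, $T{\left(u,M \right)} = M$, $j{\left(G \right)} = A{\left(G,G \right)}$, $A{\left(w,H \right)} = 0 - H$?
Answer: $-3900$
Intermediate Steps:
$A{\left(w,H \right)} = - H$
$j{\left(G \right)} = - G$
$x{\left(f \right)} = -7 + f$
$E{\left(B,v \right)} = -2$ ($E{\left(B,v \right)} = -3 + \left(4 - 3\right) = -3 + 1 = -2$)
$h = -3898$ ($h = 9 - 3907 = -3898$)
$h + E{\left(x{\left(j{\left(4 \right)} \right)},T{\left(2,7 \right)} \right)} = -3898 - 2 = -3900$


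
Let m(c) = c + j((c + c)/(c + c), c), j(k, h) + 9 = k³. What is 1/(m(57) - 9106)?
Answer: -1/9057 ≈ -0.00011041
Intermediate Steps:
j(k, h) = -9 + k³
m(c) = -8 + c (m(c) = c + (-9 + ((c + c)/(c + c))³) = c + (-9 + ((2*c)/((2*c)))³) = c + (-9 + ((2*c)*(1/(2*c)))³) = c + (-9 + 1³) = c + (-9 + 1) = c - 8 = -8 + c)
1/(m(57) - 9106) = 1/((-8 + 57) - 9106) = 1/(49 - 9106) = 1/(-9057) = -1/9057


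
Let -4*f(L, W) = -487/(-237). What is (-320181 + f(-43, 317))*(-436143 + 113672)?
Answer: 97880291757325/948 ≈ 1.0325e+11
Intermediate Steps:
f(L, W) = -487/948 (f(L, W) = -(-487)/(4*(-237)) = -(-487)*(-1)/(4*237) = -¼*487/237 = -487/948)
(-320181 + f(-43, 317))*(-436143 + 113672) = (-320181 - 487/948)*(-436143 + 113672) = -303532075/948*(-322471) = 97880291757325/948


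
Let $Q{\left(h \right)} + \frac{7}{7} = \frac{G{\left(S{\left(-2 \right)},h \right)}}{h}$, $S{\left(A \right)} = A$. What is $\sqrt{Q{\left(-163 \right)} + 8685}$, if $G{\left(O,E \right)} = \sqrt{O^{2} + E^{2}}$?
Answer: $\frac{\sqrt{230725196 - 163 \sqrt{26573}}}{163} \approx 93.183$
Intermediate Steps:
$G{\left(O,E \right)} = \sqrt{E^{2} + O^{2}}$
$Q{\left(h \right)} = -1 + \frac{\sqrt{4 + h^{2}}}{h}$ ($Q{\left(h \right)} = -1 + \frac{\sqrt{h^{2} + \left(-2\right)^{2}}}{h} = -1 + \frac{\sqrt{h^{2} + 4}}{h} = -1 + \frac{\sqrt{4 + h^{2}}}{h}$)
$\sqrt{Q{\left(-163 \right)} + 8685} = \sqrt{\frac{\sqrt{4 + \left(-163\right)^{2}} - -163}{-163} + 8685} = \sqrt{- \frac{\sqrt{4 + 26569} + 163}{163} + 8685} = \sqrt{- \frac{\sqrt{26573} + 163}{163} + 8685} = \sqrt{- \frac{163 + \sqrt{26573}}{163} + 8685} = \sqrt{\left(-1 - \frac{\sqrt{26573}}{163}\right) + 8685} = \sqrt{8684 - \frac{\sqrt{26573}}{163}}$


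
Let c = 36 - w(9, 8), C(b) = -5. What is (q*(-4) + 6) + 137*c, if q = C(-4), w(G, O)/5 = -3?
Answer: 7013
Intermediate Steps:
w(G, O) = -15 (w(G, O) = 5*(-3) = -15)
q = -5
c = 51 (c = 36 - 1*(-15) = 36 + 15 = 51)
(q*(-4) + 6) + 137*c = (-5*(-4) + 6) + 137*51 = (20 + 6) + 6987 = 26 + 6987 = 7013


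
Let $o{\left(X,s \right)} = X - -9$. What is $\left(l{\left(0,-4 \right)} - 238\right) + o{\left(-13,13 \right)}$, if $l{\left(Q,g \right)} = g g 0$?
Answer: $-242$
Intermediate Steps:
$l{\left(Q,g \right)} = 0$ ($l{\left(Q,g \right)} = g^{2} \cdot 0 = 0$)
$o{\left(X,s \right)} = 9 + X$ ($o{\left(X,s \right)} = X + 9 = 9 + X$)
$\left(l{\left(0,-4 \right)} - 238\right) + o{\left(-13,13 \right)} = \left(0 - 238\right) + \left(9 - 13\right) = -238 - 4 = -242$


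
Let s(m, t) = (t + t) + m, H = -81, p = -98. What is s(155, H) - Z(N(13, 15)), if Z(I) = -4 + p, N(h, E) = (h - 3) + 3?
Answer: 95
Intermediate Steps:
N(h, E) = h (N(h, E) = (-3 + h) + 3 = h)
s(m, t) = m + 2*t (s(m, t) = 2*t + m = m + 2*t)
Z(I) = -102 (Z(I) = -4 - 98 = -102)
s(155, H) - Z(N(13, 15)) = (155 + 2*(-81)) - 1*(-102) = (155 - 162) + 102 = -7 + 102 = 95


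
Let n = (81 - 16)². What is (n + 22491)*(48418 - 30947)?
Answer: 466755236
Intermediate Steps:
n = 4225 (n = 65² = 4225)
(n + 22491)*(48418 - 30947) = (4225 + 22491)*(48418 - 30947) = 26716*17471 = 466755236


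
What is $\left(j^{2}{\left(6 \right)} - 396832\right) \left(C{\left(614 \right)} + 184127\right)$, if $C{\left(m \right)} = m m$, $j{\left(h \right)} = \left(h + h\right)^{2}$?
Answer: $-211036115808$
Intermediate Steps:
$j{\left(h \right)} = 4 h^{2}$ ($j{\left(h \right)} = \left(2 h\right)^{2} = 4 h^{2}$)
$C{\left(m \right)} = m^{2}$
$\left(j^{2}{\left(6 \right)} - 396832\right) \left(C{\left(614 \right)} + 184127\right) = \left(\left(4 \cdot 6^{2}\right)^{2} - 396832\right) \left(614^{2} + 184127\right) = \left(\left(4 \cdot 36\right)^{2} - 396832\right) \left(376996 + 184127\right) = \left(144^{2} - 396832\right) 561123 = \left(20736 - 396832\right) 561123 = \left(-376096\right) 561123 = -211036115808$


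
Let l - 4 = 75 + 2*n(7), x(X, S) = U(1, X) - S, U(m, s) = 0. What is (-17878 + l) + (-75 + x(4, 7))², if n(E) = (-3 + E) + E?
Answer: -11053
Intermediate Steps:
x(X, S) = -S (x(X, S) = 0 - S = -S)
n(E) = -3 + 2*E
l = 101 (l = 4 + (75 + 2*(-3 + 2*7)) = 4 + (75 + 2*(-3 + 14)) = 4 + (75 + 2*11) = 4 + (75 + 22) = 4 + 97 = 101)
(-17878 + l) + (-75 + x(4, 7))² = (-17878 + 101) + (-75 - 1*7)² = -17777 + (-75 - 7)² = -17777 + (-82)² = -17777 + 6724 = -11053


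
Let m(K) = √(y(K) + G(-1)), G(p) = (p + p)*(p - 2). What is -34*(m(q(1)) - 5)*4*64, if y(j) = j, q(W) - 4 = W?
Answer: 43520 - 8704*√11 ≈ 14652.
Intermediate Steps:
q(W) = 4 + W
G(p) = 2*p*(-2 + p) (G(p) = (2*p)*(-2 + p) = 2*p*(-2 + p))
m(K) = √(6 + K) (m(K) = √(K + 2*(-1)*(-2 - 1)) = √(K + 2*(-1)*(-3)) = √(K + 6) = √(6 + K))
-34*(m(q(1)) - 5)*4*64 = -34*(√(6 + (4 + 1)) - 5)*4*64 = -34*(√(6 + 5) - 5)*4*64 = -34*(√11 - 5)*4*64 = -34*(-5 + √11)*4*64 = -34*(-20 + 4*√11)*64 = (680 - 136*√11)*64 = 43520 - 8704*√11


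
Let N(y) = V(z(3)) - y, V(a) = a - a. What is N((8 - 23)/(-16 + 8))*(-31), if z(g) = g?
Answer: 465/8 ≈ 58.125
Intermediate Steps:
V(a) = 0
N(y) = -y (N(y) = 0 - y = -y)
N((8 - 23)/(-16 + 8))*(-31) = -(8 - 23)/(-16 + 8)*(-31) = -(-15)/(-8)*(-31) = -(-15)*(-1)/8*(-31) = -1*15/8*(-31) = -15/8*(-31) = 465/8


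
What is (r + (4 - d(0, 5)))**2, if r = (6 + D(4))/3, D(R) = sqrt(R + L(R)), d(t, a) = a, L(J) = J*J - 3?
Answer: (3 + sqrt(17))**2/9 ≈ 5.6376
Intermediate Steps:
L(J) = -3 + J**2 (L(J) = J**2 - 3 = -3 + J**2)
D(R) = sqrt(-3 + R + R**2) (D(R) = sqrt(R + (-3 + R**2)) = sqrt(-3 + R + R**2))
r = 2 + sqrt(17)/3 (r = (6 + sqrt(-3 + 4 + 4**2))/3 = (6 + sqrt(-3 + 4 + 16))*(1/3) = (6 + sqrt(17))*(1/3) = 2 + sqrt(17)/3 ≈ 3.3744)
(r + (4 - d(0, 5)))**2 = ((2 + sqrt(17)/3) + (4 - 1*5))**2 = ((2 + sqrt(17)/3) + (4 - 5))**2 = ((2 + sqrt(17)/3) - 1)**2 = (1 + sqrt(17)/3)**2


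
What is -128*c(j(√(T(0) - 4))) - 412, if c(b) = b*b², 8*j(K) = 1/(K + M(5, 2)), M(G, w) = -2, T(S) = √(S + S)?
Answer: -52737/128 + I/128 ≈ -412.01 + 0.0078125*I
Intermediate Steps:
T(S) = √2*√S (T(S) = √(2*S) = √2*√S)
j(K) = 1/(8*(-2 + K)) (j(K) = 1/(8*(K - 2)) = 1/(8*(-2 + K)))
c(b) = b³
-128*c(j(√(T(0) - 4))) - 412 = -128*1/(512*(-2 + √(√2*√0 - 4))³) - 412 = -128*1/(512*(-2 + √(√2*0 - 4))³) - 412 = -128*1/(512*(-2 + √(0 - 4))³) - 412 = -128*1/(512*(-2 + √(-4))³) - 412 = -128*1/(512*(-2 + 2*I)³) - 412 = -128*(-2 - 2*I)³/262144 - 412 = -(-2 - 2*I)³/2048 - 412 = -412 - (-2 - 2*I)³/2048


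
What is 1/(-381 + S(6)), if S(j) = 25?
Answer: -1/356 ≈ -0.0028090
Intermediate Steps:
1/(-381 + S(6)) = 1/(-381 + 25) = 1/(-356) = -1/356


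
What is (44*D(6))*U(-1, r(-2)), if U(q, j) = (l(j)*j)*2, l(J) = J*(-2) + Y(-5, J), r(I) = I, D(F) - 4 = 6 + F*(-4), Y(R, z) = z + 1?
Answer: 7392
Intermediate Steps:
Y(R, z) = 1 + z
D(F) = 10 - 4*F (D(F) = 4 + (6 + F*(-4)) = 4 + (6 - 4*F) = 10 - 4*F)
l(J) = 1 - J (l(J) = J*(-2) + (1 + J) = -2*J + (1 + J) = 1 - J)
U(q, j) = 2*j*(1 - j) (U(q, j) = ((1 - j)*j)*2 = (j*(1 - j))*2 = 2*j*(1 - j))
(44*D(6))*U(-1, r(-2)) = (44*(10 - 4*6))*(2*(-2)*(1 - 1*(-2))) = (44*(10 - 24))*(2*(-2)*(1 + 2)) = (44*(-14))*(2*(-2)*3) = -616*(-12) = 7392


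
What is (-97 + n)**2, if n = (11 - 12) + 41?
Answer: 3249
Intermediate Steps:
n = 40 (n = -1 + 41 = 40)
(-97 + n)**2 = (-97 + 40)**2 = (-57)**2 = 3249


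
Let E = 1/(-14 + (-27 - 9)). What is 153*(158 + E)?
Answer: 1208547/50 ≈ 24171.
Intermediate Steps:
E = -1/50 (E = 1/(-14 - 36) = 1/(-50) = -1/50 ≈ -0.020000)
153*(158 + E) = 153*(158 - 1/50) = 153*(7899/50) = 1208547/50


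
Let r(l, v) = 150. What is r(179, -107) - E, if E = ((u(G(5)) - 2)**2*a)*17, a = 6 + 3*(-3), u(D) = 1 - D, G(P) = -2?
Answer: 201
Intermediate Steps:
a = -3 (a = 6 - 9 = -3)
E = -51 (E = (((1 - 1*(-2)) - 2)**2*(-3))*17 = (((1 + 2) - 2)**2*(-3))*17 = ((3 - 2)**2*(-3))*17 = (1**2*(-3))*17 = (1*(-3))*17 = -3*17 = -51)
r(179, -107) - E = 150 - 1*(-51) = 150 + 51 = 201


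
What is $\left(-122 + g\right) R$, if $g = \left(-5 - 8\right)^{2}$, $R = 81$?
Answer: $3807$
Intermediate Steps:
$g = 169$ ($g = \left(-13\right)^{2} = 169$)
$\left(-122 + g\right) R = \left(-122 + 169\right) 81 = 47 \cdot 81 = 3807$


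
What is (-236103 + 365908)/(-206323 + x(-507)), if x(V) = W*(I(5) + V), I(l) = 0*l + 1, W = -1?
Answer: -129805/205817 ≈ -0.63068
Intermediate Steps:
I(l) = 1 (I(l) = 0 + 1 = 1)
x(V) = -1 - V (x(V) = -(1 + V) = -1 - V)
(-236103 + 365908)/(-206323 + x(-507)) = (-236103 + 365908)/(-206323 + (-1 - 1*(-507))) = 129805/(-206323 + (-1 + 507)) = 129805/(-206323 + 506) = 129805/(-205817) = 129805*(-1/205817) = -129805/205817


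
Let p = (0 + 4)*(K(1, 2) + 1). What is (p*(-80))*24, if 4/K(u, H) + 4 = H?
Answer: 7680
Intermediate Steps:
K(u, H) = 4/(-4 + H)
p = -4 (p = (0 + 4)*(4/(-4 + 2) + 1) = 4*(4/(-2) + 1) = 4*(4*(-1/2) + 1) = 4*(-2 + 1) = 4*(-1) = -4)
(p*(-80))*24 = -4*(-80)*24 = 320*24 = 7680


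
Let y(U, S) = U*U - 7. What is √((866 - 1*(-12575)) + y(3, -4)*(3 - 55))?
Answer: √13337 ≈ 115.49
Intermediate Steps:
y(U, S) = -7 + U² (y(U, S) = U² - 7 = -7 + U²)
√((866 - 1*(-12575)) + y(3, -4)*(3 - 55)) = √((866 - 1*(-12575)) + (-7 + 3²)*(3 - 55)) = √((866 + 12575) + (-7 + 9)*(-52)) = √(13441 + 2*(-52)) = √(13441 - 104) = √13337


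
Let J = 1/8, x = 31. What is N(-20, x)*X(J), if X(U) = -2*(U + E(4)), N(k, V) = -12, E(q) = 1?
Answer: 27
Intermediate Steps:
J = 1/8 (J = 1*(1/8) = 1/8 ≈ 0.12500)
X(U) = -2 - 2*U (X(U) = -2*(U + 1) = -2*(1 + U) = -2 - 2*U)
N(-20, x)*X(J) = -12*(-2 - 2*1/8) = -12*(-2 - 1/4) = -12*(-9/4) = 27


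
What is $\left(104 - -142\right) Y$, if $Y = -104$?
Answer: $-25584$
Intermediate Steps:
$\left(104 - -142\right) Y = \left(104 - -142\right) \left(-104\right) = \left(104 + 142\right) \left(-104\right) = 246 \left(-104\right) = -25584$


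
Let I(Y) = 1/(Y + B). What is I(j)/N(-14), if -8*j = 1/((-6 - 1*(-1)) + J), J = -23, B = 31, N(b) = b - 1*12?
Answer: -112/90285 ≈ -0.0012405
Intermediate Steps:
N(b) = -12 + b (N(b) = b - 12 = -12 + b)
j = 1/224 (j = -1/(8*((-6 - 1*(-1)) - 23)) = -1/(8*((-6 + 1) - 23)) = -1/(8*(-5 - 23)) = -⅛/(-28) = -⅛*(-1/28) = 1/224 ≈ 0.0044643)
I(Y) = 1/(31 + Y) (I(Y) = 1/(Y + 31) = 1/(31 + Y))
I(j)/N(-14) = 1/((31 + 1/224)*(-12 - 14)) = 1/((6945/224)*(-26)) = (224/6945)*(-1/26) = -112/90285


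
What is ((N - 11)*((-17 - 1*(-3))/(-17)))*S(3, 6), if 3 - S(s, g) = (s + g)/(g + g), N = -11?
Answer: -693/17 ≈ -40.765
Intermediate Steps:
S(s, g) = 3 - (g + s)/(2*g) (S(s, g) = 3 - (s + g)/(g + g) = 3 - (g + s)/(2*g))
((N - 11)*((-17 - 1*(-3))/(-17)))*S(3, 6) = ((-11 - 11)*((-17 - 1*(-3))/(-17)))*((½)*(-1*3 + 5*6)/6) = (-22*(-17 + 3)*(-1)/17)*((½)*(⅙)*(-3 + 30)) = (-(-308)*(-1)/17)*((½)*(⅙)*27) = -22*14/17*(9/4) = -308/17*9/4 = -693/17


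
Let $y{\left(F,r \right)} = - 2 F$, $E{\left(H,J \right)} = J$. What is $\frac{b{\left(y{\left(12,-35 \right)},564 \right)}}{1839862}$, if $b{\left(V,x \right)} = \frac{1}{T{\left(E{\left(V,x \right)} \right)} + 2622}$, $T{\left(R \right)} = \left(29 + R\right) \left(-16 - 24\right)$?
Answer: $- \frac{1}{38817408476} \approx -2.5762 \cdot 10^{-11}$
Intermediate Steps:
$T{\left(R \right)} = -1160 - 40 R$ ($T{\left(R \right)} = \left(29 + R\right) \left(-40\right) = -1160 - 40 R$)
$b{\left(V,x \right)} = \frac{1}{1462 - 40 x}$ ($b{\left(V,x \right)} = \frac{1}{\left(-1160 - 40 x\right) + 2622} = \frac{1}{1462 - 40 x}$)
$\frac{b{\left(y{\left(12,-35 \right)},564 \right)}}{1839862} = \frac{\left(-1\right) \frac{1}{-1462 + 40 \cdot 564}}{1839862} = - \frac{1}{-1462 + 22560} \cdot \frac{1}{1839862} = - \frac{1}{21098} \cdot \frac{1}{1839862} = \left(-1\right) \frac{1}{21098} \cdot \frac{1}{1839862} = \left(- \frac{1}{21098}\right) \frac{1}{1839862} = - \frac{1}{38817408476}$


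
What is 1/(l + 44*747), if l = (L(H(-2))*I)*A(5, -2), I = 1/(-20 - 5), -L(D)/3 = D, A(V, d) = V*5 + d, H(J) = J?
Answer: 25/821562 ≈ 3.0430e-5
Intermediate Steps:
A(V, d) = d + 5*V (A(V, d) = 5*V + d = d + 5*V)
L(D) = -3*D
I = -1/25 (I = 1/(-25) = -1/25 ≈ -0.040000)
l = -138/25 (l = (-3*(-2)*(-1/25))*(-2 + 5*5) = (6*(-1/25))*(-2 + 25) = -6/25*23 = -138/25 ≈ -5.5200)
1/(l + 44*747) = 1/(-138/25 + 44*747) = 1/(-138/25 + 32868) = 1/(821562/25) = 25/821562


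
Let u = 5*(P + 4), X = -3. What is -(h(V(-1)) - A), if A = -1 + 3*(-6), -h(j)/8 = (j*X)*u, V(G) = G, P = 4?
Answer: 941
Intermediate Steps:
u = 40 (u = 5*(4 + 4) = 5*8 = 40)
h(j) = 960*j (h(j) = -8*j*(-3)*40 = -8*(-3*j)*40 = -(-960)*j = 960*j)
A = -19 (A = -1 - 18 = -19)
-(h(V(-1)) - A) = -(960*(-1) - 1*(-19)) = -(-960 + 19) = -1*(-941) = 941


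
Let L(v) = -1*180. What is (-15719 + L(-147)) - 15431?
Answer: -31330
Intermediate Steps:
L(v) = -180
(-15719 + L(-147)) - 15431 = (-15719 - 180) - 15431 = -15899 - 15431 = -31330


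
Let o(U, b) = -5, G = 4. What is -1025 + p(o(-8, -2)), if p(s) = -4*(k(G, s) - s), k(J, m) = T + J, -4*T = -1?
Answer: -1062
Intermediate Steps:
T = 1/4 (T = -1/4*(-1) = 1/4 ≈ 0.25000)
k(J, m) = 1/4 + J
p(s) = -17 + 4*s (p(s) = -4*((1/4 + 4) - s) = -4*(17/4 - s) = -17 + 4*s)
-1025 + p(o(-8, -2)) = -1025 + (-17 + 4*(-5)) = -1025 + (-17 - 20) = -1025 - 37 = -1062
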